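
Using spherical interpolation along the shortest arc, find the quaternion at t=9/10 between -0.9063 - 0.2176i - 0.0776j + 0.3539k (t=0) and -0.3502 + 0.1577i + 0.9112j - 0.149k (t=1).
-0.4678 + 0.1216i + 0.8704j - 0.0937k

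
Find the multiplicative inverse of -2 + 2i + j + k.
-0.2 - 0.2i - 0.1j - 0.1k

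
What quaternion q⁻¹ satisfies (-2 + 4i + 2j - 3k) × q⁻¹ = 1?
-0.0606 - 0.1212i - 0.0606j + 0.0909k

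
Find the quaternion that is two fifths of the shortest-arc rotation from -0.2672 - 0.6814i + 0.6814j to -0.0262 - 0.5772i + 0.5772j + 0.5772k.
-0.1791 - 0.6737i + 0.6737j + 0.2454k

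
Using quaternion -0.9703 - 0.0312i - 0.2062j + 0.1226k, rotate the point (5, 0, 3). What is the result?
(5.602, -1.459, 0.7)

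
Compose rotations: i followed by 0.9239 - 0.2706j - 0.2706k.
0.9239i - 0.2706j + 0.2706k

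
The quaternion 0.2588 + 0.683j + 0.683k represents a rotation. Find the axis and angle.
axis = (0, √2/2, √2/2), θ = 5π/6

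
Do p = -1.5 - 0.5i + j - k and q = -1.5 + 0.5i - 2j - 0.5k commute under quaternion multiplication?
No: pq = 4 - 2.5i + 0.75j + 2.75k ≠ 4 + 2.5i + 2.25j + 1.75k = qp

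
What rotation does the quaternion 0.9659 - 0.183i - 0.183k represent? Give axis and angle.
axis = (-√2/2, 0, -√2/2), θ = π/6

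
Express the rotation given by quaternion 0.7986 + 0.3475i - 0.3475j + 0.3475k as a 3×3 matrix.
[[0.517, -0.7965, -0.3135], [0.3135, 0.517, -0.7965], [0.7965, 0.3135, 0.517]]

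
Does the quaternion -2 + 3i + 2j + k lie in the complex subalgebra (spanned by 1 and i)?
No. The quaternion -2 + 3i + 2j + k has j-coefficient y = 2 and k-coefficient z = 1, not both zero, so it does not lie in the complex subalgebra spanned by 1 and i.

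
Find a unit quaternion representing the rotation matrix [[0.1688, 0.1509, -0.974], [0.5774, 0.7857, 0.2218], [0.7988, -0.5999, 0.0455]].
0.7071 - 0.2905i - 0.6268j + 0.1508k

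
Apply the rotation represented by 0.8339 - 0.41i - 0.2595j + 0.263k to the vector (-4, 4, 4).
(-6.405, 1.685, -2.033)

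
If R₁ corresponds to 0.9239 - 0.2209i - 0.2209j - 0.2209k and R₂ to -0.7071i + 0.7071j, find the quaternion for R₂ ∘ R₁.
-0.8095i + 0.4971j + 0.3124k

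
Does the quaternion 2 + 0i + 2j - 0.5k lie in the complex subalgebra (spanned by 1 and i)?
No. The quaternion 2 + 2j - 0.5k has j-coefficient y = 2 and k-coefficient z = -0.5, not both zero, so it does not lie in the complex subalgebra spanned by 1 and i.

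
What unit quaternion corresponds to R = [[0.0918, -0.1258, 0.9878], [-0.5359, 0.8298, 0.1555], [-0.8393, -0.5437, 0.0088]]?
0.6947 - 0.2516i + 0.6575j - 0.1476k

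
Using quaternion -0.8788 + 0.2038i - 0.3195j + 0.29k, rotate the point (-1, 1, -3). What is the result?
(-2.287, 0.87, -2.238)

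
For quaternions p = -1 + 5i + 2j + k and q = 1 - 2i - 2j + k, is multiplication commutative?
No: pq = 12 + 11i - 3j - 6k ≠ 12 + 3i + 11j + 6k = qp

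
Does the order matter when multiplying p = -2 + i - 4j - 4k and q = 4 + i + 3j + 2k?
Yes: pq = 11 + 6i - 28j - 13k ≠ 11 - 2i - 16j - 27k = qp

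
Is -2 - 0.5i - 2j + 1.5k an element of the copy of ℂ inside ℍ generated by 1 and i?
No. The quaternion -2 - 0.5i - 2j + 1.5k has j-coefficient y = -2 and k-coefficient z = 1.5, not both zero, so it does not lie in the complex subalgebra spanned by 1 and i.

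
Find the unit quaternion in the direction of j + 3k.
0.3162j + 0.9487k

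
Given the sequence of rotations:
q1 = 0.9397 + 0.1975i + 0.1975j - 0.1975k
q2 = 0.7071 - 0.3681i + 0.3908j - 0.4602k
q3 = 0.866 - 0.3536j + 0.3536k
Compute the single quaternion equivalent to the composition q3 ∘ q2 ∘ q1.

q2 · q1 = 0.5691 - 0.1925i + 0.3433j - 0.722k
q3 · q2 · q1 = 0.8695 - 0.0328i + 0.028j - 0.4921k
0.8695 - 0.0328i + 0.028j - 0.4921k


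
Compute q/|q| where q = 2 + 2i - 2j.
0.5774 + 0.5774i - 0.5774j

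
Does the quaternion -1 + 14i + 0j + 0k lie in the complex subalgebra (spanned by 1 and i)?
Yes. The quaternion -1 + 14i has j- and k-coefficients y = z = 0, so it lies in the complex subalgebra spanned by 1 and i.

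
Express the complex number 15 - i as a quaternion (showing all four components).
15 - i + 0j + 0k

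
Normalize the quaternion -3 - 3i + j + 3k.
-0.5669 - 0.5669i + 0.189j + 0.5669k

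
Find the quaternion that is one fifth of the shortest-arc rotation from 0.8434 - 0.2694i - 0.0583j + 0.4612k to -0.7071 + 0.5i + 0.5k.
0.8934 - 0.3512i - 0.05j + 0.2757k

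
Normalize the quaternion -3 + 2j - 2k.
-0.7276 + 0.4851j - 0.4851k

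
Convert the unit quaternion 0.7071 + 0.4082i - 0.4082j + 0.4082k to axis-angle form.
axis = (√3/3, -√3/3, √3/3), θ = π/2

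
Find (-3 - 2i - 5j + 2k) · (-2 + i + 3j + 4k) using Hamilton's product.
15 - 25i + 11j - 17k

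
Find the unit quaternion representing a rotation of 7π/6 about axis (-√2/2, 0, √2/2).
-0.2588 - 0.683i + 0.683k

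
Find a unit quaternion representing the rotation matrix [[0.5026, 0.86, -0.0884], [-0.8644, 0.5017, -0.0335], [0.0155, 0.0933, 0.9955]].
0.866 + 0.0366i - 0.03j - 0.4978k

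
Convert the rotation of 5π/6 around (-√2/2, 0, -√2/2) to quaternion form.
0.2588 - 0.683i - 0.683k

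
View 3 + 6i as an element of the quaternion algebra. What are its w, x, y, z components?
3 + 6i + 0j + 0k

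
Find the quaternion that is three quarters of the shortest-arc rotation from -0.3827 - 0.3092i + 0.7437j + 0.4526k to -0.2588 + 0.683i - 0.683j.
0.0975 - 0.6331i + 0.757j + 0.129k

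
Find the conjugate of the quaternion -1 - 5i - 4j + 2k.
-1 + 5i + 4j - 2k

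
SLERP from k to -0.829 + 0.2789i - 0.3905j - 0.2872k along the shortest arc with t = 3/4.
0.7088 - 0.2385i + 0.3339j + 0.5738k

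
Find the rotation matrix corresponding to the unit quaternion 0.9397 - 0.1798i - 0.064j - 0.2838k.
[[0.8307, 0.5564, -0.0182], [-0.5104, 0.7743, 0.3742], [0.2223, -0.3016, 0.9272]]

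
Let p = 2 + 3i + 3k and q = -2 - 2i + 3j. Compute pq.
2 - 19i + 3k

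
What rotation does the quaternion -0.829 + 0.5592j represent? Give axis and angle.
axis = (0, 1, 0), θ = 292°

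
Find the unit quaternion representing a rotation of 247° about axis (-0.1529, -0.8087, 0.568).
-0.5519 - 0.1275i - 0.6744j + 0.4736k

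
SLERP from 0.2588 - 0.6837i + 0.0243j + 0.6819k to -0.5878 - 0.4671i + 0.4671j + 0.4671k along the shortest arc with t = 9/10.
-0.518 - 0.5191i + 0.4394j + 0.5189k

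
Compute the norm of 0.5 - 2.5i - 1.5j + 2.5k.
√15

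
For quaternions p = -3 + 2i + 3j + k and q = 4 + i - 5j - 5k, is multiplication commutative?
No: pq = 6 - 5i + 38j + 6k ≠ 6 + 15i + 16j + 32k = qp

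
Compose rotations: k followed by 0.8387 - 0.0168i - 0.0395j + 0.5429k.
-0.5429 - 0.0395i + 0.0168j + 0.8387k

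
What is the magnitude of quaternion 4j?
4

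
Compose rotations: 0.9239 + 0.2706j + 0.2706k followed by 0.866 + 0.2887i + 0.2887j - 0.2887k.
0.8001 + 0.423i + 0.4229j + 0.0457k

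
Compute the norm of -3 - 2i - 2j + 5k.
√42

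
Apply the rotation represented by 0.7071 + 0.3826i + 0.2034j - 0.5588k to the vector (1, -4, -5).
(-2.791, 2.876, -5.093)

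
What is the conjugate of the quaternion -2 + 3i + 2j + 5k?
-2 - 3i - 2j - 5k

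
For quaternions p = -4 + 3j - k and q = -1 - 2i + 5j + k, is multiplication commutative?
No: pq = -10 + 16i - 21j + 3k ≠ -10 - 25j - 9k = qp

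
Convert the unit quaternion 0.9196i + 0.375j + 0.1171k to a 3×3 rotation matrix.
[[0.6913, 0.6897, 0.2154], [0.6897, -0.7188, 0.0878], [0.2154, 0.0878, -0.9726]]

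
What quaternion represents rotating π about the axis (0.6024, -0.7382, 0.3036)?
0.6024i - 0.7382j + 0.3036k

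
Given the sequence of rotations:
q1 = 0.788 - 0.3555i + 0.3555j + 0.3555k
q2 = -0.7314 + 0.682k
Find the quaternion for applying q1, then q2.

q2 · q1 = -0.8188 + 0.0176i - 0.5025j + 0.2774k
-0.8188 + 0.0176i - 0.5025j + 0.2774k


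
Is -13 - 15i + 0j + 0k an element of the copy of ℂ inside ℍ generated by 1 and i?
Yes. The quaternion -13 - 15i has j- and k-coefficients y = z = 0, so it lies in the complex subalgebra spanned by 1 and i.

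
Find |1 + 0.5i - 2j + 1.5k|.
2.739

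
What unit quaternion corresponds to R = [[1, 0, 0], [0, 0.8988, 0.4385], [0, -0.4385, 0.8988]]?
0.9744 - 0.225i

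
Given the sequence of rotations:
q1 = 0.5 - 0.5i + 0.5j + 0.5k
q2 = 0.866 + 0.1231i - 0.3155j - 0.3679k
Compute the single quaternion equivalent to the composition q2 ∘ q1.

q2 · q1 = 0.8363 - 0.3453i + 0.3977j + 0.1529k
0.8363 - 0.3453i + 0.3977j + 0.1529k


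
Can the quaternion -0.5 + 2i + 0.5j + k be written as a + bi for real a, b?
No. The quaternion -0.5 + 2i + 0.5j + k has j-coefficient y = 0.5 and k-coefficient z = 1, not both zero, so it does not lie in the complex subalgebra spanned by 1 and i.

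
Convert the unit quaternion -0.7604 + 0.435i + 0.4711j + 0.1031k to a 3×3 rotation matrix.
[[0.5349, 0.5667, -0.6268], [0.2531, 0.6003, 0.7587], [0.8061, -0.5644, 0.1777]]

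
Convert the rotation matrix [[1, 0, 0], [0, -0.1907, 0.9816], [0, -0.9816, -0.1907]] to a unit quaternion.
0.6361 - 0.7716i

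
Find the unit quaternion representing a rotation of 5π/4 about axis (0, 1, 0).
-0.3827 + 0.9239j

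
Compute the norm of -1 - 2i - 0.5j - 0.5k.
2.345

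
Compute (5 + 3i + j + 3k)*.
5 - 3i - j - 3k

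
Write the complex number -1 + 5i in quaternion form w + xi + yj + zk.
-1 + 5i + 0j + 0k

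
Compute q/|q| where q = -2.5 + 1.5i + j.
-0.8111 + 0.4867i + 0.3244j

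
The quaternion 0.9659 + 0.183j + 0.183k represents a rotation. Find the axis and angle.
axis = (0, √2/2, √2/2), θ = π/6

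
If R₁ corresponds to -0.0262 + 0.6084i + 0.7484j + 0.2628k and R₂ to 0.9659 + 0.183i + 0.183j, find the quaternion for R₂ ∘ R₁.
-0.2736 + 0.631i + 0.67j + 0.2795k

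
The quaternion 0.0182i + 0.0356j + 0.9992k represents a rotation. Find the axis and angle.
axis = (0.0182, 0.0356, 0.9992), θ = π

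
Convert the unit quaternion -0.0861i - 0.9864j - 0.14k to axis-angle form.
axis = (-0.0861, -0.9864, -0.14), θ = π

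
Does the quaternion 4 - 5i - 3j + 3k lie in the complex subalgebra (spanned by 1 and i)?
No. The quaternion 4 - 5i - 3j + 3k has j-coefficient y = -3 and k-coefficient z = 3, not both zero, so it does not lie in the complex subalgebra spanned by 1 and i.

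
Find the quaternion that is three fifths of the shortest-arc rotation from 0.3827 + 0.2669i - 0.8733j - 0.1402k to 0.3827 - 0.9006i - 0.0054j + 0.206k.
-0.0834 + 0.8416i - 0.4785j - 0.2362k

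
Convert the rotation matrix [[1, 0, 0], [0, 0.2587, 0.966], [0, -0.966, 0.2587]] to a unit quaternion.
0.7933 - 0.6088i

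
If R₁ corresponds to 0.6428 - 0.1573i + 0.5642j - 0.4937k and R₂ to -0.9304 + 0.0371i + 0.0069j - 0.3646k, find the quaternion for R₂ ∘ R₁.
-0.7761 + 0.3725i - 0.4448j + 0.247k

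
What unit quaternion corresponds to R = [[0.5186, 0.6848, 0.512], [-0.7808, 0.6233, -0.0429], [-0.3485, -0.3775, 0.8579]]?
0.866 - 0.0966i + 0.2484j - 0.4231k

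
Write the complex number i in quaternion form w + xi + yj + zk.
0 + i + 0j + 0k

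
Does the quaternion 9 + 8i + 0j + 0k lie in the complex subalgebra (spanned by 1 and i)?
Yes. The quaternion 9 + 8i has j- and k-coefficients y = z = 0, so it lies in the complex subalgebra spanned by 1 and i.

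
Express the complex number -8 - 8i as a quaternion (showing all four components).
-8 - 8i + 0j + 0k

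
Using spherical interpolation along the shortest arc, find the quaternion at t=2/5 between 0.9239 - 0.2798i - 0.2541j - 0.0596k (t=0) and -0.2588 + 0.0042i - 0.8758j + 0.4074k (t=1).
0.8829 - 0.2248i + 0.3013j - 0.2815k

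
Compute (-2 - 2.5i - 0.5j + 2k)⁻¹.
-0.1379 + 0.1724i + 0.0345j - 0.1379k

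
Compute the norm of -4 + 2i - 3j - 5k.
√54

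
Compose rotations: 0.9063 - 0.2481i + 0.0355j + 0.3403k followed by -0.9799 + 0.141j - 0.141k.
-0.8451 + 0.2961i + 0.128j - 0.4263k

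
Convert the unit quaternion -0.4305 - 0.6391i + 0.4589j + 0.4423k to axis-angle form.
axis = (-0.7081, 0.5084, 0.49), θ = 231°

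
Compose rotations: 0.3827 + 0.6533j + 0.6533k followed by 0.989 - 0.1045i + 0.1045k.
0.3102 - 0.1083i + 0.7144j + 0.6178k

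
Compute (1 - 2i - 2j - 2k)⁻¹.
0.0769 + 0.1538i + 0.1538j + 0.1538k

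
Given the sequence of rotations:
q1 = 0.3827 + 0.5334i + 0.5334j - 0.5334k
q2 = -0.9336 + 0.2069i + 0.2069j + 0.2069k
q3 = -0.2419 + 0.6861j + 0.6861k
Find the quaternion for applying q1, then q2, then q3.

q2 · q1 = -0.4676 - 0.6395i - 0.1981j + 0.5772k
q3 · q2 · q1 = -0.147 + 0.6866i - 0.7117j - 0.0217k
-0.147 + 0.6866i - 0.7117j - 0.0217k


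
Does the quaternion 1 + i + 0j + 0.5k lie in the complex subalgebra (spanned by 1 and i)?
No. The quaternion 1 + i + 0.5k has j-coefficient y = 0 and k-coefficient z = 0.5, not both zero, so it does not lie in the complex subalgebra spanned by 1 and i.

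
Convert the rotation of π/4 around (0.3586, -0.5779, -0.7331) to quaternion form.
0.9239 + 0.1372i - 0.2212j - 0.2805k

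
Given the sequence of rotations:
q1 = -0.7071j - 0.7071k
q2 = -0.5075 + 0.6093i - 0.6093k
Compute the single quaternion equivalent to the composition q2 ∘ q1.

q2 · q1 = -0.4308 - 0.4308i + 0.7897j - 0.072k
-0.4308 - 0.4308i + 0.7897j - 0.072k


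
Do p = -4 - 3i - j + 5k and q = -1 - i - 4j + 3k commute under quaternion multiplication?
No: pq = -18 + 24i + 21j - 6k ≠ -18 - 10i + 13j - 28k = qp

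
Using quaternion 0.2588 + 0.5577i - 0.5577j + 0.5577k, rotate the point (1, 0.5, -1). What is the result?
(-1.033, 0.455, 0.988)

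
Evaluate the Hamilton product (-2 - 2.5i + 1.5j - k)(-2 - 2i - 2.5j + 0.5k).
3.25 + 7.25i + 5.25j + 10.25k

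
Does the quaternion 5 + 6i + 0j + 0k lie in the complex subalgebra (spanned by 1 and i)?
Yes. The quaternion 5 + 6i has j- and k-coefficients y = z = 0, so it lies in the complex subalgebra spanned by 1 and i.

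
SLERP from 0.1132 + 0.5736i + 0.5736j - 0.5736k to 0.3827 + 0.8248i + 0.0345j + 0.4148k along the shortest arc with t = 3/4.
0.3633 + 0.8907i + 0.2167j + 0.1664k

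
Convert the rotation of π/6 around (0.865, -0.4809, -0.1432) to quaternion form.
0.9659 + 0.2239i - 0.1245j - 0.0371k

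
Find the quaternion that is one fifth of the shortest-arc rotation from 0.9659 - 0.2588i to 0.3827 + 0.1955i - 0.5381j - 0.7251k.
0.9555 - 0.1784i - 0.14j - 0.1887k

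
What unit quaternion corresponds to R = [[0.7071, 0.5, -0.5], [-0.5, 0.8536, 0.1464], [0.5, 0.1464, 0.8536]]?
0.9239 - 0.2706j - 0.2706k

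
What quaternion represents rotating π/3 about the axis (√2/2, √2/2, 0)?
0.866 + 0.3536i + 0.3536j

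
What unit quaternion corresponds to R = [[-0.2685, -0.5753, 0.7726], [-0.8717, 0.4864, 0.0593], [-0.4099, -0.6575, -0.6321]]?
0.3827 - 0.4683i + 0.7725j - 0.1936k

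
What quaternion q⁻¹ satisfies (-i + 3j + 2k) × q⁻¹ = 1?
0.0714i - 0.2143j - 0.1429k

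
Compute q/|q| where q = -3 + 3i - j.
-0.6882 + 0.6882i - 0.2294j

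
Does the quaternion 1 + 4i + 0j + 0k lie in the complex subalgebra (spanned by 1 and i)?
Yes. The quaternion 1 + 4i has j- and k-coefficients y = z = 0, so it lies in the complex subalgebra spanned by 1 and i.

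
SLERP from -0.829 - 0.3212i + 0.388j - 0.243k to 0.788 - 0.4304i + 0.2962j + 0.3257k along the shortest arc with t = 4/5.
-0.8793 + 0.2928i - 0.1611j - 0.3393k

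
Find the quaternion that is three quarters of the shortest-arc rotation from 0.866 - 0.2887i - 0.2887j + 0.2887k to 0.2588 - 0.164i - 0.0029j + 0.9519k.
0.4633 - 0.2173i - 0.087j + 0.8547k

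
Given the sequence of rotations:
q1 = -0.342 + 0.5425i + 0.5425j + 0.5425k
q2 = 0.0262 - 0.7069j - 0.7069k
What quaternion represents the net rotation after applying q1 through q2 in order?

q2 · q1 = 0.758 + 0.0142i - 0.1275j + 0.6395k
0.758 + 0.0142i - 0.1275j + 0.6395k


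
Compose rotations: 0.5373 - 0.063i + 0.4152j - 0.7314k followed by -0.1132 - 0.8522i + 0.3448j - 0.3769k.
-0.5333 - 0.5465i - 0.4613j - 0.4518k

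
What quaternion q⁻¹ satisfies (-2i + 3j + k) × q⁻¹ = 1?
0.1429i - 0.2143j - 0.0714k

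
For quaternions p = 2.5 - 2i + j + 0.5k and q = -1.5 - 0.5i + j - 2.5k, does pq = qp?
No: pq = -4.5 - 1.25i - 4.25j - 8.5k ≠ -4.5 + 4.75i + 6.25j - 5.5k = qp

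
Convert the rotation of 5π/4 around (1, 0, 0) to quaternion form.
-0.3827 + 0.9239i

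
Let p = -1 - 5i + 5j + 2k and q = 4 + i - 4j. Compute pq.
21 - 13i + 26j + 23k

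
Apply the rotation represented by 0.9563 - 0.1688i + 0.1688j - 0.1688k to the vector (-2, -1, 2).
(-1.278, 0.405, 2.684)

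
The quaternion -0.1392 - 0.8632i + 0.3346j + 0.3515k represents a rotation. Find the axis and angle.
axis = (-0.8717, 0.3379, 0.355), θ = 196°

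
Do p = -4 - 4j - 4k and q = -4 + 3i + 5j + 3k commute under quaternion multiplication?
No: pq = 48 - 4i - 16j + 16k ≠ 48 - 20i + 8j - 8k = qp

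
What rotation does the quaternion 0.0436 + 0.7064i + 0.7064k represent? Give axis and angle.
axis = (√2/2, 0, √2/2), θ = 175°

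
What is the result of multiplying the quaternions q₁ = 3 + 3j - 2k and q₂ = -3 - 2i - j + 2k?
-2 - 2i - 8j + 18k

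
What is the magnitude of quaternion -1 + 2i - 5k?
√30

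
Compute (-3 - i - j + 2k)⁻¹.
-0.2 + 0.0667i + 0.0667j - 0.1333k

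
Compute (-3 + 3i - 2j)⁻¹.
-0.1364 - 0.1364i + 0.0909j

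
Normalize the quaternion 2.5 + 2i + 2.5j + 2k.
0.5522 + 0.4417i + 0.5522j + 0.4417k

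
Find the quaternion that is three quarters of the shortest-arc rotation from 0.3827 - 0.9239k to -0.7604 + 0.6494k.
0.6788 - 0.7343k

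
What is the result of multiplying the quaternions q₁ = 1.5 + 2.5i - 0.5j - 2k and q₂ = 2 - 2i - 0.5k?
7 + 2.25i + 4.25j - 5.75k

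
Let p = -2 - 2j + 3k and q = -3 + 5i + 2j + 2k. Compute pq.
4 - 20i + 17j - 3k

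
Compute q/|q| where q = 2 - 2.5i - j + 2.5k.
0.4781 - 0.5976i - 0.239j + 0.5976k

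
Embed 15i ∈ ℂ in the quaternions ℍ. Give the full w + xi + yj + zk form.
0 + 15i + 0j + 0k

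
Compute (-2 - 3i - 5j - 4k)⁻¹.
-0.037 + 0.0556i + 0.0926j + 0.0741k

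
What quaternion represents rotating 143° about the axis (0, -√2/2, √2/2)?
0.3173 - 0.6706j + 0.6706k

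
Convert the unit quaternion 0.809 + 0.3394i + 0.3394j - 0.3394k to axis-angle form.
axis = (√3/3, √3/3, -√3/3), θ = 72°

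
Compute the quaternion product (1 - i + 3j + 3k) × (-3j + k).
6 + 12i - 2j + 4k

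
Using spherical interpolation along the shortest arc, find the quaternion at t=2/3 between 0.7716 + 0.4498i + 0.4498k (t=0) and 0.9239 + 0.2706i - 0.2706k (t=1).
0.9343 + 0.3554i - 0.0268k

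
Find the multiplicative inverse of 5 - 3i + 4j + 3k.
0.0847 + 0.0508i - 0.0678j - 0.0508k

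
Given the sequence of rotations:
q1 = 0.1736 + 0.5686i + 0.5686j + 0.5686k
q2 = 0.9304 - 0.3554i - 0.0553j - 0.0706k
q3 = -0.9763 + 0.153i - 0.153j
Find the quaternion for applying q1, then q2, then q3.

q2 · q1 = 0.4352 + 0.476i + 0.6814j + 0.3461k
q3 · q2 · q1 = -0.3935 - 0.4511i - 0.7848j - 0.1608k
-0.3935 - 0.4511i - 0.7848j - 0.1608k


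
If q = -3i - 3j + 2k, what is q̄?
3i + 3j - 2k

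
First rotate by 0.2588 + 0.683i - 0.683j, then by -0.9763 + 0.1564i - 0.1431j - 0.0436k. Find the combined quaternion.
-0.4572 - 0.6561i + 0.6j - 0.0204k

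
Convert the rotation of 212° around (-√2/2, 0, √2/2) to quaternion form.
-0.2756 - 0.6797i + 0.6797k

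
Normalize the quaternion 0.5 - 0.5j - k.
0.4082 - 0.4082j - 0.8165k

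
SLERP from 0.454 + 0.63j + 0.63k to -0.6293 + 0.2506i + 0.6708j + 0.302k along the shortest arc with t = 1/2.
-0.1076 + 0.1538i + 0.7984j + 0.5721k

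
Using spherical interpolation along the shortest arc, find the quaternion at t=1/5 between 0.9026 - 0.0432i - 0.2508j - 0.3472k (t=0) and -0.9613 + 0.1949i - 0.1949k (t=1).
0.9449 - 0.077i - 0.2056j - 0.243k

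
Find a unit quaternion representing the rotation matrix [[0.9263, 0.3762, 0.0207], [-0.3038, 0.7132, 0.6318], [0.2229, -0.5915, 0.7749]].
0.9239 - 0.331i - 0.0547j - 0.184k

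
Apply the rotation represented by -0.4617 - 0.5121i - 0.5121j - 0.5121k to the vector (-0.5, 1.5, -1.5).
(-1.394, -0.65, 1.544)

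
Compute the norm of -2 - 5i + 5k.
√54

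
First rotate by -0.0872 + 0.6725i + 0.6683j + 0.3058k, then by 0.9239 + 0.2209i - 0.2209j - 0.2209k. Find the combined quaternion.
-0.0139 + 0.6821i + 0.4206j + 0.598k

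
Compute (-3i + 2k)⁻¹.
0.2308i - 0.1538k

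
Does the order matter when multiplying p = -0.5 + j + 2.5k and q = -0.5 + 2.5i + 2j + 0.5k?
Yes: pq = -3 - 5.75i + 4.75j - 4k ≠ -3 + 3.25i - 7.75j + k = qp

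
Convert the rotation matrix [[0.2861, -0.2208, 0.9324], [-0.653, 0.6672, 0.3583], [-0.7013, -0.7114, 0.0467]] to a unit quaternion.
0.7071 - 0.3782i + 0.5776j - 0.1528k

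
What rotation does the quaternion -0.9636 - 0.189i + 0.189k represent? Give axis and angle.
axis = (-√2/2, 0, √2/2), θ = 329°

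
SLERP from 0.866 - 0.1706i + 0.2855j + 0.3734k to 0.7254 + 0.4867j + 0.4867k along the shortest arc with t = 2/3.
0.7814 - 0.0577i + 0.4242j + 0.454k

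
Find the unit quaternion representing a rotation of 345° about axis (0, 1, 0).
-0.9914 + 0.1305j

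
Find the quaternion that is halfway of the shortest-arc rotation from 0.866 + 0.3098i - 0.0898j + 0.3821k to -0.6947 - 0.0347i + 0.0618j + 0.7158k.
0.9518 + 0.2101i - 0.0925j - 0.2035k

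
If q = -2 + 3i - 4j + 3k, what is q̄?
-2 - 3i + 4j - 3k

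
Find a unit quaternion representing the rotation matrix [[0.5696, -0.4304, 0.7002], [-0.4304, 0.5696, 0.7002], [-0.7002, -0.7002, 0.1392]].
0.7547 - 0.4639i + 0.4639j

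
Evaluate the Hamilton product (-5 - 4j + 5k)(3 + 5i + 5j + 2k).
-5 - 58i - 12j + 25k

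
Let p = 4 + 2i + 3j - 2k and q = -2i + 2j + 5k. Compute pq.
8 + 11i + 2j + 30k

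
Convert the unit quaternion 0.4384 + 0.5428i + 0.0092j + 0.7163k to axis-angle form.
axis = (0.6039, 0.0102, 0.797), θ = 128°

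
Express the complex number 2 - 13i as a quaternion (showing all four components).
2 - 13i + 0j + 0k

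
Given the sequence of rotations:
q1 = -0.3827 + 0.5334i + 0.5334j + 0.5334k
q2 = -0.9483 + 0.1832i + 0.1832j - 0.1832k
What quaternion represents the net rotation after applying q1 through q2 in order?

q2 · q1 = 0.2652 - 0.3805i - 0.7714j - 0.4357k
0.2652 - 0.3805i - 0.7714j - 0.4357k


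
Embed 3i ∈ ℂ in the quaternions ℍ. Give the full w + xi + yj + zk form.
0 + 3i + 0j + 0k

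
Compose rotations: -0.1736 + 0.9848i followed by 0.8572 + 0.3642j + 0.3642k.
-0.1488 + 0.8442i + 0.2954j - 0.4219k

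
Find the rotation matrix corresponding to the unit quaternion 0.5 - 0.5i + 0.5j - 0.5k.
[[0, 0, 1], [-1, 0, 0], [0, -1, 0]]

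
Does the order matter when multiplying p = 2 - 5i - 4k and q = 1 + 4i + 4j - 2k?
Yes: pq = 14 + 19i - 18j - 28k ≠ 14 - 13i + 34j + 12k = qp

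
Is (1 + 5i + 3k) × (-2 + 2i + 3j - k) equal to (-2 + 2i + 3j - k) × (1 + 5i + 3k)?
No: pq = -9 - 17i + 14j + 8k ≠ -9 + i - 8j - 22k = qp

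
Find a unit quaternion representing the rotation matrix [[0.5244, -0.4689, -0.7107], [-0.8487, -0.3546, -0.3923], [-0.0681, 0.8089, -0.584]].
0.3827 + 0.7847i - 0.4198j - 0.2481k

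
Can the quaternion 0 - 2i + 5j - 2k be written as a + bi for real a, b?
No. The quaternion -2i + 5j - 2k has j-coefficient y = 5 and k-coefficient z = -2, not both zero, so it does not lie in the complex subalgebra spanned by 1 and i.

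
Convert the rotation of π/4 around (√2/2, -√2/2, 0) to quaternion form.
0.9239 + 0.2706i - 0.2706j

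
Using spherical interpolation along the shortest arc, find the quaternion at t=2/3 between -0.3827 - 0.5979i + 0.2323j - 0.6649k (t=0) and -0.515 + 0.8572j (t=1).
-0.5503 - 0.2463i + 0.7493j - 0.2738k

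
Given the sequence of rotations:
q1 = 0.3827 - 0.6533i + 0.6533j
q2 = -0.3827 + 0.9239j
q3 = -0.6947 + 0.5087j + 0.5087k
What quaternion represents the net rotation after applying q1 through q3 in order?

q2 · q1 = -0.75 + 0.25i + 0.1036j + 0.6036k
q3 · q2 · q1 = 0.1613 + 0.0807i - 0.3263j - 0.928k
0.1613 + 0.0807i - 0.3263j - 0.928k


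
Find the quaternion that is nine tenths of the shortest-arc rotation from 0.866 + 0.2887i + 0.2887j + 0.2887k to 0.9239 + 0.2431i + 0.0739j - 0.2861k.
0.9347 + 0.2525i + 0.0982j - 0.23k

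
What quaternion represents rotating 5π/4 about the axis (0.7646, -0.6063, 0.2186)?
-0.3827 + 0.7064i - 0.5601j + 0.202k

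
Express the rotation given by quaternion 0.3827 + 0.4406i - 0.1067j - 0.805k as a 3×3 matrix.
[[-0.3188, 0.5221, -0.791], [-0.7102, -0.6843, -0.1654], [-0.6277, 0.509, 0.589]]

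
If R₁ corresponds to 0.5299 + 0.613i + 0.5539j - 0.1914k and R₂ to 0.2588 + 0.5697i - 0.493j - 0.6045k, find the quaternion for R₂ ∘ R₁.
-0.0547 + 0.8897i - 0.3794j + 0.2479k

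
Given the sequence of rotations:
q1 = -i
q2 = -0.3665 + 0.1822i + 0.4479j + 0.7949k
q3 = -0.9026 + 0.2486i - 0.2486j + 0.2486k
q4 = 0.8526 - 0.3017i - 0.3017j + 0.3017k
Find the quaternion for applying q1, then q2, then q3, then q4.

q2 · q1 = 0.1822 + 0.3665i - 0.7949j + 0.4479k
q3 · q2 · q1 = -0.5645 - 0.1992i + 0.6519j - 0.4655k
q4 · q3 · q2 · q1 = -0.2043 - 0.0558i + 0.5256j - 0.824k
-0.2043 - 0.0558i + 0.5256j - 0.824k


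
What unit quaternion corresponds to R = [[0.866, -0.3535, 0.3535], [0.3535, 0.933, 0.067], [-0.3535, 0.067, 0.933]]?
0.9659 + 0.183j + 0.183k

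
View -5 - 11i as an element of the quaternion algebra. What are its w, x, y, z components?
-5 - 11i + 0j + 0k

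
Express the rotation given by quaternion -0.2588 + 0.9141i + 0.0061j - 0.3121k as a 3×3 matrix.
[[0.8051, -0.1504, -0.5737], [0.1727, -0.866, 0.4693], [-0.5674, -0.4769, -0.6712]]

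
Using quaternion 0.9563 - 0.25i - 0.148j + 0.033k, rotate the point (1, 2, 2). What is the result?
(0.377, 2.82, 0.953)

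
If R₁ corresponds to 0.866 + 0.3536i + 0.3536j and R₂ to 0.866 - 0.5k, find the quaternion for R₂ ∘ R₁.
0.75 + 0.483i + 0.1294j - 0.433k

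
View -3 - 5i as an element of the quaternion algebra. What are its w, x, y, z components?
-3 - 5i + 0j + 0k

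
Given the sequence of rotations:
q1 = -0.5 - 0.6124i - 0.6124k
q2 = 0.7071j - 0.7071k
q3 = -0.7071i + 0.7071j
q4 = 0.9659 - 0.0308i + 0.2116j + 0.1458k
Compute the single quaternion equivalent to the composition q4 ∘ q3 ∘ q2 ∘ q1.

q2 · q1 = -0.433 - 0.433i + 0.0795j + 0.7866k
q3 · q2 · q1 = -0.3624 + 0.8624i + 0.25j + 0.25k
q4 · q3 · q2 · q1 = -0.4128 + 0.8606i + 0.2982j - 0.0015k
-0.4128 + 0.8606i + 0.2982j - 0.0015k


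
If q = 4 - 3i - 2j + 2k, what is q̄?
4 + 3i + 2j - 2k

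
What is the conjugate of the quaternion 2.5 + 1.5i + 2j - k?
2.5 - 1.5i - 2j + k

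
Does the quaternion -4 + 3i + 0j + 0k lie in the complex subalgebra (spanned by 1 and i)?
Yes. The quaternion -4 + 3i has j- and k-coefficients y = z = 0, so it lies in the complex subalgebra spanned by 1 and i.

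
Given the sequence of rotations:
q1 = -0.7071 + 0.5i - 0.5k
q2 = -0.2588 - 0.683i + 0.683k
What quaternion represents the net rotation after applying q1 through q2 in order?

q2 · q1 = 0.866 + 0.3535i - 0.3535k
0.866 + 0.3535i - 0.3535k


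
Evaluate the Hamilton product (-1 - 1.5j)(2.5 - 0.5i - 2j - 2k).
-5.5 + 3.5i - 1.75j + 1.25k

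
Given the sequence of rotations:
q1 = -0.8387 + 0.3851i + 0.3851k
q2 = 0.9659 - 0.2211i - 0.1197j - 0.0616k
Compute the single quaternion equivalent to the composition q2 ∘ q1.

q2 · q1 = -0.7012 + 0.5113i + 0.1618j + 0.4697k
-0.7012 + 0.5113i + 0.1618j + 0.4697k


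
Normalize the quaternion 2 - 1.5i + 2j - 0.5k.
0.6172 - 0.4629i + 0.6172j - 0.1543k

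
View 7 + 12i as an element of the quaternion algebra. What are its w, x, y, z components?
7 + 12i + 0j + 0k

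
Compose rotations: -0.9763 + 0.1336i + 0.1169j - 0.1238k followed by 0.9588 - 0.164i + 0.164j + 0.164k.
-0.913 + 0.2487i - 0.0464j - 0.3199k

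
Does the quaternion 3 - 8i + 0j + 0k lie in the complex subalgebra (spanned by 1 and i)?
Yes. The quaternion 3 - 8i has j- and k-coefficients y = z = 0, so it lies in the complex subalgebra spanned by 1 and i.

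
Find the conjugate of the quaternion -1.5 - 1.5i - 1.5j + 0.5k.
-1.5 + 1.5i + 1.5j - 0.5k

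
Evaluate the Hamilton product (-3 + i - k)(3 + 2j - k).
-10 + 5i - 5j + 2k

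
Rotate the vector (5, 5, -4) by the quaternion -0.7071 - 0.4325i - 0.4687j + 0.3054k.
(4.462, 5.656, -3.754)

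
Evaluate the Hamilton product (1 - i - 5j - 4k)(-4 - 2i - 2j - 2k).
-24 + 4i + 24j + 6k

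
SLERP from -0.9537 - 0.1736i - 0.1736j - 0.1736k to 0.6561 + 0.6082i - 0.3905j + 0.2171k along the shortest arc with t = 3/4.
-0.7797 - 0.5263i + 0.2591j - 0.2187k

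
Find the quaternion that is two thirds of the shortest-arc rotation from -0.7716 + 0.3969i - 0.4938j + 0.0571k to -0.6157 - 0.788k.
-0.7786 + 0.1612i - 0.2005j - 0.5723k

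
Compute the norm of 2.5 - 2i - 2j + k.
3.905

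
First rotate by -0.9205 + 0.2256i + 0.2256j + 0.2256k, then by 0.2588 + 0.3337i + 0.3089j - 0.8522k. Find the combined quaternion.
-0.1909 + 0.0132i - 0.4935j + 0.8484k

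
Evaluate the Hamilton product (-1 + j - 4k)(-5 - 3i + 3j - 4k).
-14 + 11i + 4j + 27k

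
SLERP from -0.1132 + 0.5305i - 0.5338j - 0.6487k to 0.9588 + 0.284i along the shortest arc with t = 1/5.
0.1823 + 0.5847i - 0.5023j - 0.6104k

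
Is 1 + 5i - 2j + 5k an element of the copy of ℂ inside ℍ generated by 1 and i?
No. The quaternion 1 + 5i - 2j + 5k has j-coefficient y = -2 and k-coefficient z = 5, not both zero, so it does not lie in the complex subalgebra spanned by 1 and i.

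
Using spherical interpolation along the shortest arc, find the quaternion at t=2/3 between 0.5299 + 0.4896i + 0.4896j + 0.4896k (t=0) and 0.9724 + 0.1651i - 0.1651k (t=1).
0.927 + 0.3143i + 0.1922j + 0.0701k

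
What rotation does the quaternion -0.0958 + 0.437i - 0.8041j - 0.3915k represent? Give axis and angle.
axis = (0.439, -0.8078, -0.3933), θ = 191°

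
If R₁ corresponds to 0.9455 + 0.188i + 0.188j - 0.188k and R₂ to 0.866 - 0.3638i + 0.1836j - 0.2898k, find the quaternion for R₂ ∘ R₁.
0.7982 - 0.1612i + 0.2135j - 0.5397k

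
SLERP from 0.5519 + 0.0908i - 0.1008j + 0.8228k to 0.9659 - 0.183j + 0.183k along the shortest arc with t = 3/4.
0.9121 + 0.0251i - 0.1718j + 0.3713k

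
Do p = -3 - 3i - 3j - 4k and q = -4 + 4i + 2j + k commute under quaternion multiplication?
No: pq = 34 + 5i - 7j + 19k ≠ 34 - 5i + 19j + 7k = qp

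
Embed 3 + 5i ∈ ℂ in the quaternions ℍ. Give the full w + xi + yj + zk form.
3 + 5i + 0j + 0k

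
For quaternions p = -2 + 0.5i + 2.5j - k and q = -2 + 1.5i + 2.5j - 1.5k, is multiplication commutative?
No: pq = -4.5 - 5.25i - 10.75j + 2.5k ≠ -4.5 - 2.75i - 9.25j + 7.5k = qp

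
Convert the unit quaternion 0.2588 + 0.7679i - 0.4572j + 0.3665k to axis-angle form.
axis = (0.795, -0.4733, 0.3794), θ = 5π/6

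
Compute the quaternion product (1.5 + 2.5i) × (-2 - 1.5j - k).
-3 - 5i + 0.25j - 5.25k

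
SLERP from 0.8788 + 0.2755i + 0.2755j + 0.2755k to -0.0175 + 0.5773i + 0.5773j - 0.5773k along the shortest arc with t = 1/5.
0.8024 + 0.4173i + 0.4173j + 0.0889k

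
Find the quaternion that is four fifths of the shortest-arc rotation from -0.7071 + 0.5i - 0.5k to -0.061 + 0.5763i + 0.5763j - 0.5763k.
-0.2131 + 0.5996i + 0.4853j - 0.5996k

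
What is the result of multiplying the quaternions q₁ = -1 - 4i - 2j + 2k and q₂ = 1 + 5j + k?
7 - 16i - 3j - 19k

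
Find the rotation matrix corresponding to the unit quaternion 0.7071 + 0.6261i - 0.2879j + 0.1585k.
[[0.784, -0.5847, -0.2087], [-0.1364, 0.1658, -0.9767], [0.6056, 0.7942, 0.0502]]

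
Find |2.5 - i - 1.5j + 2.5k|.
3.969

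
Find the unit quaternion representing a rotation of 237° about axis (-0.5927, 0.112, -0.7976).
-0.4772 - 0.5209i + 0.0984j - 0.7009k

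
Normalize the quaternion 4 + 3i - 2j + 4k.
0.5963 + 0.4472i - 0.2981j + 0.5963k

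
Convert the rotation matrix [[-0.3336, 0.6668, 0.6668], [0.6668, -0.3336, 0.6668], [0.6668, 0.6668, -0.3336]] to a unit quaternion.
0.5774i + 0.5774j + 0.5774k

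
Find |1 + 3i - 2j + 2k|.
√18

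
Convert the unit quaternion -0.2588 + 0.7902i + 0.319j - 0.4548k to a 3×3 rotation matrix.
[[0.3828, 0.2687, -0.8839], [0.7396, -0.6625, 0.1188], [-0.5537, -0.6992, -0.4524]]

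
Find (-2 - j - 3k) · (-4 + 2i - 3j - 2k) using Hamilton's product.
-1 - 11i + 4j + 18k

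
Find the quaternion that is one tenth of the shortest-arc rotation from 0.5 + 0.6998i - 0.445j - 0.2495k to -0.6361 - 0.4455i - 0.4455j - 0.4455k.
0.5585 + 0.7234i - 0.3645j - 0.1787k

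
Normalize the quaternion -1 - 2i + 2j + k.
-0.3162 - 0.6325i + 0.6325j + 0.3162k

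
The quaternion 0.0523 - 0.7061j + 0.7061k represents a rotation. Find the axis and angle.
axis = (0, -√2/2, √2/2), θ = 174°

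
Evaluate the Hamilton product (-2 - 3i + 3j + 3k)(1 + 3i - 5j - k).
25 + 3i + 19j + 11k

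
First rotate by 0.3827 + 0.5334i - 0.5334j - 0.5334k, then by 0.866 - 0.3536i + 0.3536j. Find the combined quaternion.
0.7086 + 0.138i - 0.5152j - 0.4619k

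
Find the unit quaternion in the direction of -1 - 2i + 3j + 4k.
-0.1826 - 0.3651i + 0.5477j + 0.7303k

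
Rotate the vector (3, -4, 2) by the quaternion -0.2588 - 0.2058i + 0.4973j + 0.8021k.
(-4.361, 1.009, -2.994)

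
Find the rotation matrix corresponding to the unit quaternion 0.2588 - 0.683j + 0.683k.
[[-0.866, -0.3535, -0.3535], [0.3535, 0.067, -0.933], [0.3535, -0.933, 0.067]]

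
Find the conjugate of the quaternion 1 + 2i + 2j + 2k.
1 - 2i - 2j - 2k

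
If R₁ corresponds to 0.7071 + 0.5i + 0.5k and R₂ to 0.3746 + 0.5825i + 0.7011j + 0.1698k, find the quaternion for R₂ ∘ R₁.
-0.1113 + 0.9497i + 0.2894j - 0.0432k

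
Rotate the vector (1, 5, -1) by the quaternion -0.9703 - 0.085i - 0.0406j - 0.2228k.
(-1.347, 5.017, -0.108)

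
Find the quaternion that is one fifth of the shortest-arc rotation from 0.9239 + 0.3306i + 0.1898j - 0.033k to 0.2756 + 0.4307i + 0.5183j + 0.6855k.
0.8633 + 0.3896i + 0.2895j + 0.138k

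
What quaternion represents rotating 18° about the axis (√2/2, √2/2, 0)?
0.9877 + 0.1106i + 0.1106j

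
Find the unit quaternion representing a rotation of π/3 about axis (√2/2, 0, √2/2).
0.866 + 0.3536i + 0.3536k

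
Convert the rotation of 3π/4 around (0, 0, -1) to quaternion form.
0.3827 - 0.9239k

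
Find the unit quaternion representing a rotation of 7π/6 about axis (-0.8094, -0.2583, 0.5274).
-0.2588 - 0.7818i - 0.2495j + 0.5094k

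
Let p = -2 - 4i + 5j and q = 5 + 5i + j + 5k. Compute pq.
5 - 5i + 43j - 39k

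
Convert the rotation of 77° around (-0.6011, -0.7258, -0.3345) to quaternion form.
0.7826 - 0.3742i - 0.4518j - 0.2082k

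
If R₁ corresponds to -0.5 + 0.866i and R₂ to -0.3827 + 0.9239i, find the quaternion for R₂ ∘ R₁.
-0.6087 - 0.7934i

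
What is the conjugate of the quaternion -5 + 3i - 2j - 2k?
-5 - 3i + 2j + 2k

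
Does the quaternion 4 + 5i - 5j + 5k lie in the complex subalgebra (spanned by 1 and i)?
No. The quaternion 4 + 5i - 5j + 5k has j-coefficient y = -5 and k-coefficient z = 5, not both zero, so it does not lie in the complex subalgebra spanned by 1 and i.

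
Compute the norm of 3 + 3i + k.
√19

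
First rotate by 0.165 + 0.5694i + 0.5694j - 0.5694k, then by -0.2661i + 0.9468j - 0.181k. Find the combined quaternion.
-0.4907 - 0.48i - 0.0984j - 0.7205k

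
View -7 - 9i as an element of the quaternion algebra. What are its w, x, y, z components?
-7 - 9i + 0j + 0k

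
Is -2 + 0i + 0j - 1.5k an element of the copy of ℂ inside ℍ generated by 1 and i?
No. The quaternion -2 - 1.5k has j-coefficient y = 0 and k-coefficient z = -1.5, not both zero, so it does not lie in the complex subalgebra spanned by 1 and i.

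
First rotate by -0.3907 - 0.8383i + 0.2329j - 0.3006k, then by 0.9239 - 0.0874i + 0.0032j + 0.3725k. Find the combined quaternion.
-0.323 - 0.8281i - 0.1246j - 0.4409k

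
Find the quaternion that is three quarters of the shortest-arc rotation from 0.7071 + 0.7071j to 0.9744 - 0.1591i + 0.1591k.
0.9644 - 0.1254i + 0.1964j + 0.1254k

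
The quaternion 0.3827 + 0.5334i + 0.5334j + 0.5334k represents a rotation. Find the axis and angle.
axis = (√3/3, √3/3, √3/3), θ = 3π/4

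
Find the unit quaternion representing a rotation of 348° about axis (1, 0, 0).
-0.9945 + 0.1045i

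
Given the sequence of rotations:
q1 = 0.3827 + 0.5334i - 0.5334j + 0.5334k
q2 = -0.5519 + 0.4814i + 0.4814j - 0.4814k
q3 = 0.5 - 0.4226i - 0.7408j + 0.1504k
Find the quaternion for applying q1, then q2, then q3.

q2 · q1 = 0.0456 - 0.1102i - 0.0349j - 0.9922k
q3 · q2 · q1 = 0.0996 + 0.6659i - 0.4871j - 0.5561k
0.0996 + 0.6659i - 0.4871j - 0.5561k


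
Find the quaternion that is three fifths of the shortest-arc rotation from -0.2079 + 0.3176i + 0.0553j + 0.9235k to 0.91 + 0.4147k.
0.5708 + 0.1693i + 0.0295j + 0.8029k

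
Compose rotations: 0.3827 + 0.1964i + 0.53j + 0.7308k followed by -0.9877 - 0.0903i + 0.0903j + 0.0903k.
-0.4741 - 0.2104i - 0.4052j - 0.7528k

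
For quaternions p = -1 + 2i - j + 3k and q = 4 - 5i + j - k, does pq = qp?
No: pq = 10 + 11i - 18j + 10k ≠ 10 + 15i + 8j + 16k = qp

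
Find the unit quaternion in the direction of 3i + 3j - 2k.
0.6396i + 0.6396j - 0.4264k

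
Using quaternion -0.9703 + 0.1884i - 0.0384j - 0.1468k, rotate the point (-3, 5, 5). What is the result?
(-4.263, 5.503, 3.248)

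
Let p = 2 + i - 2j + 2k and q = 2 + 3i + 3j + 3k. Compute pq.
1 - 4i + 5j + 19k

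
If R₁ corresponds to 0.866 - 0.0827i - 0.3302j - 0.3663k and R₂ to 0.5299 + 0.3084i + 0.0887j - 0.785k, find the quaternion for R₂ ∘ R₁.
0.2261 - 0.0684i + 0.0797j - 0.9684k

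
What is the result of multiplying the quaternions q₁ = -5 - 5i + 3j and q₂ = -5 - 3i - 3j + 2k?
19 + 46i + 10j + 14k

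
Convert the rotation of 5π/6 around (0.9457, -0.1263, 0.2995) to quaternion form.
0.2588 + 0.9135i - 0.122j + 0.2893k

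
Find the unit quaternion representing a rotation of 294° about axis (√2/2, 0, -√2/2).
-0.8387 + 0.3851i - 0.3851k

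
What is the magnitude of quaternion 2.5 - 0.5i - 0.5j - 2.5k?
√13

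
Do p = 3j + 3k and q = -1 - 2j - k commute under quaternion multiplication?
No: pq = 9 + 3i - 3j - 3k ≠ 9 - 3i - 3j - 3k = qp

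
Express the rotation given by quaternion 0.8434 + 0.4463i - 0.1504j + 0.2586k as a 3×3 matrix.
[[0.821, -0.5705, -0.0229], [0.302, 0.4679, -0.8306], [0.4845, 0.675, 0.5564]]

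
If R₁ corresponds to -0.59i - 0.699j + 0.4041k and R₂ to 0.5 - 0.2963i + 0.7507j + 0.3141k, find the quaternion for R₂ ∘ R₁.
0.223 + 0.2279i - 0.4151j + 0.8521k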